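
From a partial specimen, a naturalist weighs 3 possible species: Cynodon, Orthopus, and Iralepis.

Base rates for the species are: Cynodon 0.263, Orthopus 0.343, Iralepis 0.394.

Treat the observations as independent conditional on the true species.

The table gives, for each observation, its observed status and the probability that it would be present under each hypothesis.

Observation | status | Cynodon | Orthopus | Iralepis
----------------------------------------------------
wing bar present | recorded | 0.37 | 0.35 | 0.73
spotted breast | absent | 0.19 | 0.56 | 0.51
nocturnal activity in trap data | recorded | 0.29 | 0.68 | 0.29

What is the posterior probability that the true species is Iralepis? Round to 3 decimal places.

Multiply each prior by the joint likelihood of the evidence pattern (using 1 − P(present | H) for each absent observation):
  Cynodon: 0.263 × 0.37 × (1 − 0.19) × 0.29 = 0.022858
  Orthopus: 0.343 × 0.35 × (1 − 0.56) × 0.68 = 0.035919
  Iralepis: 0.394 × 0.73 × (1 − 0.51) × 0.29 = 0.040871
The unnormalized weights sum to 0.099648.
P(Iralepis | evidence) = 0.040871 / 0.099648 ≈ 0.410.

0.410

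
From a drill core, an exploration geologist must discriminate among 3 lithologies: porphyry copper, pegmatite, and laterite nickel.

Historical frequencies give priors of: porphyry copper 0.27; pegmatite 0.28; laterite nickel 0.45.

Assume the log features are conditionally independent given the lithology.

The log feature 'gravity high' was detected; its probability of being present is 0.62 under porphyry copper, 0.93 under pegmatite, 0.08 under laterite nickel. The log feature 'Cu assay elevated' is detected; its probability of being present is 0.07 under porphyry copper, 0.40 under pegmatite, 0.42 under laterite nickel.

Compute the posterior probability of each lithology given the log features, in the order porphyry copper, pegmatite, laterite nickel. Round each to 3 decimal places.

0.089, 0.795, 0.115

By Bayes' rule with conditional independence, the unnormalized weight for each hypothesis is prior × ∏ likelihoods:
  porphyry copper: 0.27 × 0.62 × 0.07 = 0.011718
  pegmatite: 0.28 × 0.93 × 0.40 = 0.10416
  laterite nickel: 0.45 × 0.08 × 0.42 = 0.01512
Marginal likelihood of the evidence = 0.131.
P(porphyry copper | evidence) = 0.011718 / 0.131 ≈ 0.089
P(pegmatite | evidence) = 0.10416 / 0.131 ≈ 0.795
P(laterite nickel | evidence) = 0.01512 / 0.131 ≈ 0.115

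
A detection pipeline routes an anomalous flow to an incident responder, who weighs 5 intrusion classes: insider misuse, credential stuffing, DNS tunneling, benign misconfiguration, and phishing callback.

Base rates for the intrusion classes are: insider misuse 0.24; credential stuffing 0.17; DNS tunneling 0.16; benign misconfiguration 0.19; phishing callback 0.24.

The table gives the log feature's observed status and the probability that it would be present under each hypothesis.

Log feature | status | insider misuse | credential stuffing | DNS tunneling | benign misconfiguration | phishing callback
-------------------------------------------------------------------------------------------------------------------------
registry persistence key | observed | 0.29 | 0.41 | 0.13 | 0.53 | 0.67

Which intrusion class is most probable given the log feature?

phishing callback

Multiply each prior by the likelihood of the log feature:
  insider misuse: 0.24 × 0.29 = 0.0696
  credential stuffing: 0.17 × 0.41 = 0.0697
  DNS tunneling: 0.16 × 0.13 = 0.0208
  benign misconfiguration: 0.19 × 0.53 = 0.1007
  phishing callback: 0.24 × 0.67 = 0.1608
The unnormalized weights sum to 0.4216.
P(insider misuse | evidence) ≈ 0.0696 / 0.4216 ≈ 0.165
P(credential stuffing | evidence) ≈ 0.0697 / 0.4216 ≈ 0.165
P(DNS tunneling | evidence) ≈ 0.0208 / 0.4216 ≈ 0.049
P(benign misconfiguration | evidence) ≈ 0.1007 / 0.4216 ≈ 0.239
P(phishing callback | evidence) ≈ 0.1608 / 0.4216 ≈ 0.381
The largest is 0.381, so phishing callback is most probable.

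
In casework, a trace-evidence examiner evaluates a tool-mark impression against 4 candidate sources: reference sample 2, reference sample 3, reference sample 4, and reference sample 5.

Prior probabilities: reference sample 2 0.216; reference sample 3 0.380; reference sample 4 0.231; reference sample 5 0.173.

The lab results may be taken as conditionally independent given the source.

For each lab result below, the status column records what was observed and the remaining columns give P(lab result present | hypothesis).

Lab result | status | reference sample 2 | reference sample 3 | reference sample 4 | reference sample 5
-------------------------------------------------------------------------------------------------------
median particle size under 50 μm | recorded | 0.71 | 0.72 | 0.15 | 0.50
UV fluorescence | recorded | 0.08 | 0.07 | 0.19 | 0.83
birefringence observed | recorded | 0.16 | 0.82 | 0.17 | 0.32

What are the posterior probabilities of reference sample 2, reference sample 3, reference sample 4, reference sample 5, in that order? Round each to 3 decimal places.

Multiply each prior by the joint likelihood of the lab result pattern:
  reference sample 2: 0.216 × 0.71 × 0.08 × 0.16 = 0.001963
  reference sample 3: 0.380 × 0.72 × 0.07 × 0.82 = 0.015705
  reference sample 4: 0.231 × 0.15 × 0.19 × 0.17 = 0.0011192
  reference sample 5: 0.173 × 0.50 × 0.83 × 0.32 = 0.022974
Normalizing constant Z = 0.001963 + 0.015705 + 0.0011192 + 0.022974 = 0.041761.
P(reference sample 2 | evidence) = 0.001963 / 0.041761 ≈ 0.047
P(reference sample 3 | evidence) = 0.015705 / 0.041761 ≈ 0.376
P(reference sample 4 | evidence) = 0.0011192 / 0.041761 ≈ 0.027
P(reference sample 5 | evidence) = 0.022974 / 0.041761 ≈ 0.550

0.047, 0.376, 0.027, 0.550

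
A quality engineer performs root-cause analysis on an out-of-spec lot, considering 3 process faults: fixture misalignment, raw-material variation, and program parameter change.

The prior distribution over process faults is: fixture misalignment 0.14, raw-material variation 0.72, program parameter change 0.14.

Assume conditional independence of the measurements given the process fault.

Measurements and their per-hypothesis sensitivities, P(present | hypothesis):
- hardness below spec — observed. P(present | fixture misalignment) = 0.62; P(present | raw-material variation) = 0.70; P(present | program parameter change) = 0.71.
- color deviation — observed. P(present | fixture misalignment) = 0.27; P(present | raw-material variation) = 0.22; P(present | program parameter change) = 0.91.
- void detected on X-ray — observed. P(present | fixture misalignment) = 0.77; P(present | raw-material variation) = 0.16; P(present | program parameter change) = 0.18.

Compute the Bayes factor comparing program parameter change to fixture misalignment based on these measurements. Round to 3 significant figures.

0.902

The Bayes factor is the ratio of the joint likelihoods of the measurement pattern under the two hypotheses.
  program parameter change: 0.71 × 0.91 × 0.18 = 0.1163
  fixture misalignment: 0.62 × 0.27 × 0.77 = 0.1289
Bayes factor = 0.1163 / 0.1289 ≈ 0.902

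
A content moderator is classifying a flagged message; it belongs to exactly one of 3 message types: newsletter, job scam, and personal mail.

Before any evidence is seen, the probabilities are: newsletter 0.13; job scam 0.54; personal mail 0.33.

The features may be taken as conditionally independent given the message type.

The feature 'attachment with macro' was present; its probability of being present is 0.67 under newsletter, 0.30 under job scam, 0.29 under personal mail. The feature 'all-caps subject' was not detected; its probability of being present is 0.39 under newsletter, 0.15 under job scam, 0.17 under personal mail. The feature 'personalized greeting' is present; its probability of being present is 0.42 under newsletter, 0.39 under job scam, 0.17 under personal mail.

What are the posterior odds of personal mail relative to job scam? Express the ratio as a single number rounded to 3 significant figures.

The normalizing constant cancels in an odds ratio, so compute prior × likelihood for the two hypotheses only (using 1 − P(present | H) for each absent feature):
  personal mail: 0.33 × 0.29 × (1 − 0.17) × 0.17 = 0.013503
  job scam: 0.54 × 0.30 × (1 − 0.15) × 0.39 = 0.053703
Posterior odds = 0.013503 / 0.053703 ≈ 0.251.

0.251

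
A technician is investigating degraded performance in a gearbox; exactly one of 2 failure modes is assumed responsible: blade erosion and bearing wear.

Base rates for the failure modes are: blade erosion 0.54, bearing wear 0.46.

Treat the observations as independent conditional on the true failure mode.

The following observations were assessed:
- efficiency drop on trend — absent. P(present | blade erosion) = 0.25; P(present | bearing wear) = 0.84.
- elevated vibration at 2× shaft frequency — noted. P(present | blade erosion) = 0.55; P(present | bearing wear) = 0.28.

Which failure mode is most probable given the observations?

Multiply each prior by the joint likelihood of the evidence pattern (using 1 − P(present | H) for each absent observation):
  blade erosion: 0.54 × (1 − 0.25) × 0.55 = 0.22275
  bearing wear: 0.46 × (1 − 0.84) × 0.28 = 0.020608
The unnormalized weights sum to 0.24336.
P(blade erosion | evidence) ≈ 0.22275 / 0.24336 ≈ 0.915
P(bearing wear | evidence) ≈ 0.020608 / 0.24336 ≈ 0.085
The largest is 0.915, so blade erosion is most probable.

blade erosion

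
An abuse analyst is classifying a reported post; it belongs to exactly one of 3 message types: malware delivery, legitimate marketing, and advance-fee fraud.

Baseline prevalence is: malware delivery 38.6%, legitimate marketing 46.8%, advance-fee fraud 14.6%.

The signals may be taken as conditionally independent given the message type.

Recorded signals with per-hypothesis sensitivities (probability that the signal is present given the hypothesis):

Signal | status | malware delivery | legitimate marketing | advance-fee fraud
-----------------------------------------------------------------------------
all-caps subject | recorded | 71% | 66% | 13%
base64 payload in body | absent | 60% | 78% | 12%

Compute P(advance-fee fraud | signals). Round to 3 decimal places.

0.086

For each hypothesis, the unnormalized posterior weight is prior × product of the signal likelihoods (using 1 − P(present | H) for each absent signal):
  malware delivery: 0.386 × 0.71 × (1 − 0.60) = 0.10962
  legitimate marketing: 0.468 × 0.66 × (1 − 0.78) = 0.067954
  advance-fee fraud: 0.146 × 0.13 × (1 − 0.12) = 0.016702
Marginal likelihood of the evidence = 0.19428.
P(advance-fee fraud | evidence) = 0.016702 / 0.19428 ≈ 0.086.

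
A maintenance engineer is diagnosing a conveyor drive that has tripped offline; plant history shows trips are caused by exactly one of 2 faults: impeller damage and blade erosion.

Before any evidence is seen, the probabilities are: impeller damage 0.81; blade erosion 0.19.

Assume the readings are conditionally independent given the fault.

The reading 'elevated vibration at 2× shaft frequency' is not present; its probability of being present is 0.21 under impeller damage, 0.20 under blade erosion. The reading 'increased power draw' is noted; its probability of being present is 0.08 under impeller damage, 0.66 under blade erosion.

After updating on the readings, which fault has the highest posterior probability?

blade erosion

For each hypothesis, the unnormalized posterior weight is prior × product of the reading likelihoods (using 1 − P(present | H) for each absent reading):
  impeller damage: 0.81 × (1 − 0.21) × 0.08 = 0.051192
  blade erosion: 0.19 × (1 − 0.20) × 0.66 = 0.10032
Normalizing constant Z = 0.051192 + 0.10032 = 0.15151.
P(impeller damage | evidence) ≈ 0.051192 / 0.15151 ≈ 0.338
P(blade erosion | evidence) ≈ 0.10032 / 0.15151 ≈ 0.662
The largest is 0.662, so blade erosion is most probable.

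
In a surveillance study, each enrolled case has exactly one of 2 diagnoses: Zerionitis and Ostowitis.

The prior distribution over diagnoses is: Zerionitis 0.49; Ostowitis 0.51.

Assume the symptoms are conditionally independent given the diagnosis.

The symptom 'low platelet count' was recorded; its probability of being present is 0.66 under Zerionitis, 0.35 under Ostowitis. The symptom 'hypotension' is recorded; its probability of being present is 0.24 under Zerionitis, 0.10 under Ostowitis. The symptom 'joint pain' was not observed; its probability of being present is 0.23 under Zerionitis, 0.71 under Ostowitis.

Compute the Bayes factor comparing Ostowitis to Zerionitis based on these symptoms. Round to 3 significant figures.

0.0832

Joint likelihood of the symptom pattern under each hypothesis (using 1 − P(present | H) for each absent symptom):
  Ostowitis: 0.35 × 0.10 × (1 − 0.71) = 0.01015
  Zerionitis: 0.66 × 0.24 × (1 − 0.23) = 0.12197
Bayes factor = 0.01015 / 0.12197 ≈ 0.0832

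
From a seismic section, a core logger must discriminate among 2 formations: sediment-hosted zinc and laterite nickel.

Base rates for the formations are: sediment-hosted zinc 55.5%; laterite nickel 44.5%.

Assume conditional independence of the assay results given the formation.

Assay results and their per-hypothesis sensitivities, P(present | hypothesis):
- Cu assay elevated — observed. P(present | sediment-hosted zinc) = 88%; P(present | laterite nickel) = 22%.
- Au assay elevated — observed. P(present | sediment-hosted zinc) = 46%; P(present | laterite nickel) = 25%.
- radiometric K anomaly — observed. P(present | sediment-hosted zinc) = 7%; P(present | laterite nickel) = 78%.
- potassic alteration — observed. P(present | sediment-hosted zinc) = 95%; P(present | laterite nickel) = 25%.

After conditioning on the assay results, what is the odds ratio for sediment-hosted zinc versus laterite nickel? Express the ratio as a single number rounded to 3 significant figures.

Posterior odds equal prior odds times the likelihood ratio; only the two competing hypotheses matter.
  sediment-hosted zinc: 0.555 × 0.88 × 0.46 × 0.07 × 0.95 = 0.01494
  laterite nickel: 0.445 × 0.22 × 0.25 × 0.78 × 0.25 = 0.0047726
Odds(sediment-hosted zinc : laterite nickel) = 0.01494 / 0.0047726 ≈ 3.13.

3.13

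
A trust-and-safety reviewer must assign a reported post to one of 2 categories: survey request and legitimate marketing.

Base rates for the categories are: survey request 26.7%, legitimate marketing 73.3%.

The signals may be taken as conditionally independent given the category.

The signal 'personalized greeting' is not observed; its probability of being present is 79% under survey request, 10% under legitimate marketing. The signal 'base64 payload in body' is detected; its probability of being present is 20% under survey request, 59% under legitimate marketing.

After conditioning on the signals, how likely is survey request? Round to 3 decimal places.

0.028

For each hypothesis, the unnormalized posterior weight is prior × product of the signal likelihoods (using 1 − P(present | H) for each absent signal):
  survey request: 0.267 × (1 − 0.79) × 0.20 = 0.011214
  legitimate marketing: 0.733 × (1 − 0.10) × 0.59 = 0.38922
Marginal likelihood of the evidence = 0.40044.
P(survey request | evidence) = 0.011214 / 0.40044 ≈ 0.028.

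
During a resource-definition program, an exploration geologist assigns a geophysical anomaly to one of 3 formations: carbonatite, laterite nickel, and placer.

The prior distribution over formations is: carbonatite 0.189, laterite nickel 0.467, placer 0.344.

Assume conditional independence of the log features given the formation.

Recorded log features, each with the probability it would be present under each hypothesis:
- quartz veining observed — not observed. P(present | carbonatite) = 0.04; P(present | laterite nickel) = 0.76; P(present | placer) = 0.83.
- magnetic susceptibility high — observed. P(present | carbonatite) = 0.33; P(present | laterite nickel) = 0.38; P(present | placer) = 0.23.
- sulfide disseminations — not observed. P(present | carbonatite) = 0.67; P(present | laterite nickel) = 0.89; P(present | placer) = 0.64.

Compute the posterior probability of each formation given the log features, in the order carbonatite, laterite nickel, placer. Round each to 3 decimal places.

Multiply each prior by the joint likelihood of the log feature pattern (using 1 − P(present | H) for each absent log feature):
  carbonatite: 0.189 × (1 − 0.04) × 0.33 × (1 − 0.67) = 0.019759
  laterite nickel: 0.467 × (1 − 0.76) × 0.38 × (1 − 0.89) = 0.0046849
  placer: 0.344 × (1 − 0.83) × 0.23 × (1 − 0.64) = 0.0048421
The unnormalized weights sum to 0.029286.
P(carbonatite | evidence) = 0.019759 / 0.029286 ≈ 0.675
P(laterite nickel | evidence) = 0.0046849 / 0.029286 ≈ 0.160
P(placer | evidence) = 0.0048421 / 0.029286 ≈ 0.165

0.675, 0.160, 0.165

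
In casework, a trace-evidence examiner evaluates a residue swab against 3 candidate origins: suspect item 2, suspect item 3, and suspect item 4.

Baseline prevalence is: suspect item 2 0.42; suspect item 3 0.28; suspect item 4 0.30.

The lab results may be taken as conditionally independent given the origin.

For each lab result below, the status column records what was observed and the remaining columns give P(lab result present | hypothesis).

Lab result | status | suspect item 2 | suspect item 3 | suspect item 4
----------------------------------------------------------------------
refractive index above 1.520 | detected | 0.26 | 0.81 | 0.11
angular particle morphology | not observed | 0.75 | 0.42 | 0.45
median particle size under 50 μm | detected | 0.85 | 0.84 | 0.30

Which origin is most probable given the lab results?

suspect item 3

Multiply each prior by the joint likelihood of the lab result pattern (using 1 − P(present | H) for each absent lab result):
  suspect item 2: 0.42 × 0.26 × (1 − 0.75) × 0.85 = 0.023205
  suspect item 3: 0.28 × 0.81 × (1 − 0.42) × 0.84 = 0.1105
  suspect item 4: 0.30 × 0.11 × (1 − 0.45) × 0.30 = 0.005445
Normalizing constant Z = 0.023205 + 0.1105 + 0.005445 = 0.13915.
P(suspect item 2 | evidence) ≈ 0.023205 / 0.13915 ≈ 0.167
P(suspect item 3 | evidence) ≈ 0.1105 / 0.13915 ≈ 0.794
P(suspect item 4 | evidence) ≈ 0.005445 / 0.13915 ≈ 0.039
The largest is 0.794, so suspect item 3 is most probable.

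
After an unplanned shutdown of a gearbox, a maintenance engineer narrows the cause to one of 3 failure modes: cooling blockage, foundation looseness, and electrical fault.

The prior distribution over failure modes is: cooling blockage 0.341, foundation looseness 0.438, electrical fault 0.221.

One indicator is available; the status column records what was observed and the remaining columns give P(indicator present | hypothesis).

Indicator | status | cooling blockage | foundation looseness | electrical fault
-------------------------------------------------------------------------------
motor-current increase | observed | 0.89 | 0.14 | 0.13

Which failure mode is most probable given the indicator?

For each hypothesis, the unnormalized posterior weight is prior × likelihood:
  cooling blockage: 0.341 × 0.89 = 0.30349
  foundation looseness: 0.438 × 0.14 = 0.06132
  electrical fault: 0.221 × 0.13 = 0.02873
Marginal likelihood of the evidence = 0.39354.
P(cooling blockage | evidence) ≈ 0.30349 / 0.39354 ≈ 0.771
P(foundation looseness | evidence) ≈ 0.06132 / 0.39354 ≈ 0.156
P(electrical fault | evidence) ≈ 0.02873 / 0.39354 ≈ 0.073
The largest is 0.771, so cooling blockage is most probable.

cooling blockage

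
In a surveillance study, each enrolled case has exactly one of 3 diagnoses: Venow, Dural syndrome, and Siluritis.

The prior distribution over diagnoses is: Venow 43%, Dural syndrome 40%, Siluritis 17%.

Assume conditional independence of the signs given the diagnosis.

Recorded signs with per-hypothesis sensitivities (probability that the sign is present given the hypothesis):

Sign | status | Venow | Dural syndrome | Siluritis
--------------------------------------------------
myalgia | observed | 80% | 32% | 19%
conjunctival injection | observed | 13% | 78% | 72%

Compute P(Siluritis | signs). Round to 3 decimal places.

0.139

For each hypothesis, the unnormalized posterior weight is prior × product of the sign likelihoods:
  Venow: 0.43 × 0.80 × 0.13 = 0.04472
  Dural syndrome: 0.40 × 0.32 × 0.78 = 0.09984
  Siluritis: 0.17 × 0.19 × 0.72 = 0.023256
Normalizing constant Z = 0.04472 + 0.09984 + 0.023256 = 0.16782.
P(Siluritis | evidence) = 0.023256 / 0.16782 ≈ 0.139.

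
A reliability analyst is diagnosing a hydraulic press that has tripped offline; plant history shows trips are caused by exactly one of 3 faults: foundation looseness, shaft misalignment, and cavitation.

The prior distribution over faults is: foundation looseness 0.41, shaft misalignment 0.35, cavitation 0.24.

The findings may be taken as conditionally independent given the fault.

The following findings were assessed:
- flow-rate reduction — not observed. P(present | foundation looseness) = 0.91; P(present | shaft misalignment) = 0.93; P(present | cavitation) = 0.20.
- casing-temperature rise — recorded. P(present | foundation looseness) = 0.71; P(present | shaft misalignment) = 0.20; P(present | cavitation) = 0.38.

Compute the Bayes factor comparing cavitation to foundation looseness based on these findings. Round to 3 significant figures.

4.76

Joint likelihood of the evidence pattern under each hypothesis (using 1 − P(present | H) for each absent finding):
  cavitation: (1 − 0.20) × 0.38 = 0.304
  foundation looseness: (1 − 0.91) × 0.71 = 0.0639
Bayes factor = 0.304 / 0.0639 ≈ 4.76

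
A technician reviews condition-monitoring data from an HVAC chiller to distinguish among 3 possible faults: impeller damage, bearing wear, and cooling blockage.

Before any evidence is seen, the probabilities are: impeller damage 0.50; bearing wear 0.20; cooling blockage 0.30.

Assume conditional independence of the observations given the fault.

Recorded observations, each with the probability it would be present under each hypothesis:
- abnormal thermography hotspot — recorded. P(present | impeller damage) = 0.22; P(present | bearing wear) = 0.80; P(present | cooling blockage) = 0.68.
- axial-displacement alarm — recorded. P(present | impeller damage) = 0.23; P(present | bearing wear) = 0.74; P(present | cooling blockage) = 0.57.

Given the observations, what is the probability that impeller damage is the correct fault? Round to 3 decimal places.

0.097

Multiply each prior by the joint likelihood of the evidence pattern:
  impeller damage: 0.50 × 0.22 × 0.23 = 0.0253
  bearing wear: 0.20 × 0.80 × 0.74 = 0.1184
  cooling blockage: 0.30 × 0.68 × 0.57 = 0.11628
The unnormalized weights sum to 0.25998.
P(impeller damage | evidence) = 0.0253 / 0.25998 ≈ 0.097.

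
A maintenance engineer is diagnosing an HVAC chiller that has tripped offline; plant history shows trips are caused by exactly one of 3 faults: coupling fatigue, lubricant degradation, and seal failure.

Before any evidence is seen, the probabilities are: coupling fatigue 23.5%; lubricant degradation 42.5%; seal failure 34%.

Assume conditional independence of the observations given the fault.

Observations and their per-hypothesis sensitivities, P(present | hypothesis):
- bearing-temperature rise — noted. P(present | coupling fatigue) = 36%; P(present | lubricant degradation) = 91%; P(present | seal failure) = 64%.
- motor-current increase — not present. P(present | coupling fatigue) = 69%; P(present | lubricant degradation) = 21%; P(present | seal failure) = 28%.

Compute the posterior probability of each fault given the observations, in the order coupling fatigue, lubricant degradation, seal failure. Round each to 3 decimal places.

0.054, 0.626, 0.321

For each hypothesis, the unnormalized posterior weight is prior × product of the observation likelihoods (using 1 − P(present | H) for each absent observation):
  coupling fatigue: 0.235 × 0.36 × (1 − 0.69) = 0.026226
  lubricant degradation: 0.425 × 0.91 × (1 − 0.21) = 0.30553
  seal failure: 0.340 × 0.64 × (1 − 0.28) = 0.15667
The unnormalized weights sum to 0.48843.
P(coupling fatigue | evidence) = 0.026226 / 0.48843 ≈ 0.054
P(lubricant degradation | evidence) = 0.30553 / 0.48843 ≈ 0.626
P(seal failure | evidence) = 0.15667 / 0.48843 ≈ 0.321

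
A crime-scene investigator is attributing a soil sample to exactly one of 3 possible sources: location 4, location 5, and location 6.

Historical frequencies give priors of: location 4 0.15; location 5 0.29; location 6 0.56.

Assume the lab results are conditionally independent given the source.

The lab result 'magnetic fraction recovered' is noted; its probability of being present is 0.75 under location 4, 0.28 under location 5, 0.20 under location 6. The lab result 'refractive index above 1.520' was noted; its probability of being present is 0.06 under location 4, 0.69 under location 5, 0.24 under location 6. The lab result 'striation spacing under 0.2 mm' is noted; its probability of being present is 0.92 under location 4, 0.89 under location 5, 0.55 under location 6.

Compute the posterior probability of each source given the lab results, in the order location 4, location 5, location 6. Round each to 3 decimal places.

0.088, 0.704, 0.209

For each hypothesis, the unnormalized posterior weight is prior × product of the lab result likelihoods:
  location 4: 0.15 × 0.75 × 0.06 × 0.92 = 0.00621
  location 5: 0.29 × 0.28 × 0.69 × 0.89 = 0.049865
  location 6: 0.56 × 0.20 × 0.24 × 0.55 = 0.014784
Normalizing constant Z = 0.00621 + 0.049865 + 0.014784 = 0.070859.
P(location 4 | evidence) = 0.00621 / 0.070859 ≈ 0.088
P(location 5 | evidence) = 0.049865 / 0.070859 ≈ 0.704
P(location 6 | evidence) = 0.014784 / 0.070859 ≈ 0.209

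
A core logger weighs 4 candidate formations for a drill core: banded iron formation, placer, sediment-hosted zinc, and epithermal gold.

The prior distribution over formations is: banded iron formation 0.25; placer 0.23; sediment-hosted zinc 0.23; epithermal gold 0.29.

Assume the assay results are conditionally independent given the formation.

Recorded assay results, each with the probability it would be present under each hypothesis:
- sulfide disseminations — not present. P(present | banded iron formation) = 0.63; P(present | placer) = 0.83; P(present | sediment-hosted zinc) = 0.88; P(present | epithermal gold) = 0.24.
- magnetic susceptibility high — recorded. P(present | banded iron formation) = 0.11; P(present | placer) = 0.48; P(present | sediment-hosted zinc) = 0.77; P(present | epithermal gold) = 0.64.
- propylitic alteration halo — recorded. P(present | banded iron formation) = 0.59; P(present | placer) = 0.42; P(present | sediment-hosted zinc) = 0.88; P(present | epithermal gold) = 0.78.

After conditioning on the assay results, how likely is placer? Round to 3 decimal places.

By Bayes' rule with conditional independence, the unnormalized weight for each hypothesis is prior × ∏ likelihoods (using 1 − P(present | H) for each absent assay result):
  banded iron formation: 0.25 × (1 − 0.63) × 0.11 × 0.59 = 0.0060032
  placer: 0.23 × (1 − 0.83) × 0.48 × 0.42 = 0.0078826
  sediment-hosted zinc: 0.23 × (1 − 0.88) × 0.77 × 0.88 = 0.018702
  epithermal gold: 0.29 × (1 − 0.24) × 0.64 × 0.78 = 0.11002
Marginal likelihood of the evidence = 0.14261.
P(placer | evidence) = 0.0078826 / 0.14261 ≈ 0.055.

0.055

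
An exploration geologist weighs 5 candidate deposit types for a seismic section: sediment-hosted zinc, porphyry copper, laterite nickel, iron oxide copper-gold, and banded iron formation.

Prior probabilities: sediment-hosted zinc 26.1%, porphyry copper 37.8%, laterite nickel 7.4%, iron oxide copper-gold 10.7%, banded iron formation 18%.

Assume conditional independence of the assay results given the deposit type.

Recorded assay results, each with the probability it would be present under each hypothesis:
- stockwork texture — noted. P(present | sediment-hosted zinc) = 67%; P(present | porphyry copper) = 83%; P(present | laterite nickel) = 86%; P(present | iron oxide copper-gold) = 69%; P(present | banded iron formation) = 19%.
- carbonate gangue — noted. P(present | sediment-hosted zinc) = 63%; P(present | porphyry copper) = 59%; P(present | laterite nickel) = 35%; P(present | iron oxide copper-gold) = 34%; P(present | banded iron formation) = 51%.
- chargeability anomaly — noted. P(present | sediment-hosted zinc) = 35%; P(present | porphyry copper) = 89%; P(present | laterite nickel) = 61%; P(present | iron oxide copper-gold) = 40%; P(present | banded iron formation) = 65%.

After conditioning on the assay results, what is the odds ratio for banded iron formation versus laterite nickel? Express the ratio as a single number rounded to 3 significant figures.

The normalizing constant cancels in an odds ratio, so compute prior × likelihood for the two hypotheses only:
  banded iron formation: 0.180 × 0.19 × 0.51 × 0.65 = 0.011337
  laterite nickel: 0.074 × 0.86 × 0.35 × 0.61 = 0.013587
Posterior odds = 0.011337 / 0.013587 ≈ 0.834.

0.834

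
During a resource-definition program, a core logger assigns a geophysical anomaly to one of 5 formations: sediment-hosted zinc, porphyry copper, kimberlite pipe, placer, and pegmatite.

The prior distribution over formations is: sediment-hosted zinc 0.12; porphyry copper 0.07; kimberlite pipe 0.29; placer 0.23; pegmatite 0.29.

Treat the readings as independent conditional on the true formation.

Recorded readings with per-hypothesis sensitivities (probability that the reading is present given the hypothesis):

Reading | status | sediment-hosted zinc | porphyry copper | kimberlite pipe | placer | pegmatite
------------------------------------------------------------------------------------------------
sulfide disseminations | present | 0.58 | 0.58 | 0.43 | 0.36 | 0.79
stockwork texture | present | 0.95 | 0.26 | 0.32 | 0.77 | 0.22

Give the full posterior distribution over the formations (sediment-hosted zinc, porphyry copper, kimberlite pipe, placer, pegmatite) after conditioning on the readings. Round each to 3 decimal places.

Multiply each prior by the joint likelihood of the reading pattern:
  sediment-hosted zinc: 0.12 × 0.58 × 0.95 = 0.06612
  porphyry copper: 0.07 × 0.58 × 0.26 = 0.010556
  kimberlite pipe: 0.29 × 0.43 × 0.32 = 0.039904
  placer: 0.23 × 0.36 × 0.77 = 0.063756
  pegmatite: 0.29 × 0.79 × 0.22 = 0.050402
The unnormalized weights sum to 0.23074.
P(sediment-hosted zinc | evidence) = 0.06612 / 0.23074 ≈ 0.287
P(porphyry copper | evidence) = 0.010556 / 0.23074 ≈ 0.046
P(kimberlite pipe | evidence) = 0.039904 / 0.23074 ≈ 0.173
P(placer | evidence) = 0.063756 / 0.23074 ≈ 0.276
P(pegmatite | evidence) = 0.050402 / 0.23074 ≈ 0.218

0.287, 0.046, 0.173, 0.276, 0.218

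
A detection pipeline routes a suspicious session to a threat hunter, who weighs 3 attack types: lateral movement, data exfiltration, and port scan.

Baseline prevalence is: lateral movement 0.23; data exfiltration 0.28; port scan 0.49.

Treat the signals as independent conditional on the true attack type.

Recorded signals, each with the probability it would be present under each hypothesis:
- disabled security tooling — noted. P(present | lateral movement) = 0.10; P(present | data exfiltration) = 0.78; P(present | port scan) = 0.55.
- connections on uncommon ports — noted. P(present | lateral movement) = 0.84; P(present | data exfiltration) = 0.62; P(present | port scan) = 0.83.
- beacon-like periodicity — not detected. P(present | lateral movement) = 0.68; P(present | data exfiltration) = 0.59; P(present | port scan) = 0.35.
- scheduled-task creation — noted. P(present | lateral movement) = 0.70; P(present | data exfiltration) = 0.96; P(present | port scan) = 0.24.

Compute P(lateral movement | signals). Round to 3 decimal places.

0.047

By Bayes' rule with conditional independence, the unnormalized weight for each hypothesis is prior × ∏ likelihoods (using 1 − P(present | H) for each absent signal):
  lateral movement: 0.23 × 0.10 × 0.84 × (1 − 0.68) × 0.70 = 0.0043277
  data exfiltration: 0.28 × 0.78 × 0.62 × (1 − 0.59) × 0.96 = 0.053297
  port scan: 0.49 × 0.55 × 0.83 × (1 − 0.35) × 0.24 = 0.034895
Marginal likelihood of the evidence = 0.092519.
P(lateral movement | evidence) = 0.0043277 / 0.092519 ≈ 0.047.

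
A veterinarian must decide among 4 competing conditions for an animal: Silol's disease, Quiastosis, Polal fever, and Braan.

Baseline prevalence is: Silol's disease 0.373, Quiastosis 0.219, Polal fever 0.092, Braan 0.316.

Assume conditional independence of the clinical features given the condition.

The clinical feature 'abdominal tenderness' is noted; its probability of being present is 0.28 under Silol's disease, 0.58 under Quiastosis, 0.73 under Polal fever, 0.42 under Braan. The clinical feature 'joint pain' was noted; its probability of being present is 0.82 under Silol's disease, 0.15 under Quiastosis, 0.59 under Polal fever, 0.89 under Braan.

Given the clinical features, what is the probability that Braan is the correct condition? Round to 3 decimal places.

0.450

Multiply each prior by the joint likelihood of the clinical feature pattern:
  Silol's disease: 0.373 × 0.28 × 0.82 = 0.085641
  Quiastosis: 0.219 × 0.58 × 0.15 = 0.019053
  Polal fever: 0.092 × 0.73 × 0.59 = 0.039624
  Braan: 0.316 × 0.42 × 0.89 = 0.11812
Marginal likelihood of the evidence = 0.26244.
P(Braan | evidence) = 0.11812 / 0.26244 ≈ 0.450.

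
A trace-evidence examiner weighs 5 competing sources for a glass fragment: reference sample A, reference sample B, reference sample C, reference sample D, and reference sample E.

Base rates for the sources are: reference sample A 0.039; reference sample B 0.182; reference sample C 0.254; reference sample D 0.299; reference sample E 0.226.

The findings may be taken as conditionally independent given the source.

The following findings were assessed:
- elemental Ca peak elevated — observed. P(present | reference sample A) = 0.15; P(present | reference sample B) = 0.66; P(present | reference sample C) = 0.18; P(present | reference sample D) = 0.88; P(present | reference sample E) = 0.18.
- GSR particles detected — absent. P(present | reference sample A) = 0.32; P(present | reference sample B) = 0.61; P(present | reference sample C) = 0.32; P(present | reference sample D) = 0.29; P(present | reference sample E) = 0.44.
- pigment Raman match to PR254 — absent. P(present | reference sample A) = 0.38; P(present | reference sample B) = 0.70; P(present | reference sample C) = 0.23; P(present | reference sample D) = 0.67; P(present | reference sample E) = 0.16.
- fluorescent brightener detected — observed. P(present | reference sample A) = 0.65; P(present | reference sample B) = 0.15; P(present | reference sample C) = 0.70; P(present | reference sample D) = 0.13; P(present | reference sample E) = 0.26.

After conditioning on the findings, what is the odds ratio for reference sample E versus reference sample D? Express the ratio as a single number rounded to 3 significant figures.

0.621

Unnormalized posterior weight (prior times the finding likelihoods) for each of the two hypotheses (using 1 − P(present | H) for each absent finding):
  reference sample E: 0.226 × 0.18 × (1 − 0.44) × (1 − 0.16) × 0.26 = 0.0049753
  reference sample D: 0.299 × 0.88 × (1 − 0.29) × (1 − 0.67) × 0.13 = 0.0080144
Odds(reference sample E : reference sample D) = 0.0049753 / 0.0080144 ≈ 0.621.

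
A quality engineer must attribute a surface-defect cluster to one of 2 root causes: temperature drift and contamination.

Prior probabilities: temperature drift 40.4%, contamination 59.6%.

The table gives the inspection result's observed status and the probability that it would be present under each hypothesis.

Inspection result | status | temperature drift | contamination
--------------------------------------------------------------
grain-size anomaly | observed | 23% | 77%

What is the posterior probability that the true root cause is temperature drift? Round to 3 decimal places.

0.168

For each hypothesis, the unnormalized posterior weight is prior × likelihood:
  temperature drift: 0.404 × 0.23 = 0.09292
  contamination: 0.596 × 0.77 = 0.45892
Marginal likelihood of the evidence = 0.55184.
P(temperature drift | evidence) = 0.09292 / 0.55184 ≈ 0.168.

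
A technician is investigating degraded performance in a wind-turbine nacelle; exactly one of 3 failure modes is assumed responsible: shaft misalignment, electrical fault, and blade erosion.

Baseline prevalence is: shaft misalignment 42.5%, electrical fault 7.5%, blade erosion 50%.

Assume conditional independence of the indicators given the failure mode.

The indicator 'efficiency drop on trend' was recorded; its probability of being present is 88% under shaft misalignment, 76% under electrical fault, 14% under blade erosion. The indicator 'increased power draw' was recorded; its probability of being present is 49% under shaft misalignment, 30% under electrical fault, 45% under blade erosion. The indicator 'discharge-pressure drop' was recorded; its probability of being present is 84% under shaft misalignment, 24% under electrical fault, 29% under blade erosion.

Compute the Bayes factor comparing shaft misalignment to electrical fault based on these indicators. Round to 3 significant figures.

6.62

Take the product of per-indicator likelihoods under each hypothesis, then divide.
  shaft misalignment: 0.88 × 0.49 × 0.84 = 0.36221
  electrical fault: 0.76 × 0.30 × 0.24 = 0.05472
Bayes factor = 0.36221 / 0.05472 ≈ 6.62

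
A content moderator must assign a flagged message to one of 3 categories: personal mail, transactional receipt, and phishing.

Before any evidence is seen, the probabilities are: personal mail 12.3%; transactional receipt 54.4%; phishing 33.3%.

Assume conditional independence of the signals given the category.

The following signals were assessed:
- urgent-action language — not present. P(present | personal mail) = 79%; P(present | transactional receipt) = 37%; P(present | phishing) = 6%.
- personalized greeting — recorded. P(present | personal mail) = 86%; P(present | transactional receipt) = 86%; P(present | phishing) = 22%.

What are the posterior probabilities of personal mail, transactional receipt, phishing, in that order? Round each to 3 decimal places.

Multiply each prior by the joint likelihood of the signal pattern (using 1 − P(present | H) for each absent signal):
  personal mail: 0.123 × (1 − 0.79) × 0.86 = 0.022214
  transactional receipt: 0.544 × (1 − 0.37) × 0.86 = 0.29474
  phishing: 0.333 × (1 − 0.06) × 0.22 = 0.068864
The unnormalized weights sum to 0.38582.
P(personal mail | evidence) = 0.022214 / 0.38582 ≈ 0.058
P(transactional receipt | evidence) = 0.29474 / 0.38582 ≈ 0.764
P(phishing | evidence) = 0.068864 / 0.38582 ≈ 0.178

0.058, 0.764, 0.178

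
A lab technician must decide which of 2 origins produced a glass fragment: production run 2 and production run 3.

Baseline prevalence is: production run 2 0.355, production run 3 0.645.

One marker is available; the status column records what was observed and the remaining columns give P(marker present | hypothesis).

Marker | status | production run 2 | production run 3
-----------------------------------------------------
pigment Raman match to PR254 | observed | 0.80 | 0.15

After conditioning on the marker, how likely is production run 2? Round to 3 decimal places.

For each hypothesis, the unnormalized posterior weight is prior × likelihood:
  production run 2: 0.355 × 0.80 = 0.284
  production run 3: 0.645 × 0.15 = 0.09675
Marginal likelihood of the evidence = 0.38075.
P(production run 2 | evidence) = 0.284 / 0.38075 ≈ 0.746.

0.746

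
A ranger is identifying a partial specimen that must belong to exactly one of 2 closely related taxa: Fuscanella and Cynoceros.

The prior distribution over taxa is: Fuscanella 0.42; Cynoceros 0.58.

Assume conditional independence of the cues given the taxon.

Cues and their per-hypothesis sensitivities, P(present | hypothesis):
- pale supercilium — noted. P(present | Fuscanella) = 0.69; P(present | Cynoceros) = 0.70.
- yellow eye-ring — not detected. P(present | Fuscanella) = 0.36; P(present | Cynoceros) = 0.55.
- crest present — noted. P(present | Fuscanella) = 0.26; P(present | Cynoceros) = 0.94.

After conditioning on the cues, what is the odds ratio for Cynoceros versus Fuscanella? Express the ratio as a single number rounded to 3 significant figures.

3.56

Unnormalized posterior weight (prior times the cue likelihoods) for each of the two hypotheses (using 1 − P(present | H) for each absent cue):
  Cynoceros: 0.58 × 0.70 × (1 − 0.55) × 0.94 = 0.17174
  Fuscanella: 0.42 × 0.69 × (1 − 0.36) × 0.26 = 0.048223
Posterior odds = 0.17174 / 0.048223 ≈ 3.56.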